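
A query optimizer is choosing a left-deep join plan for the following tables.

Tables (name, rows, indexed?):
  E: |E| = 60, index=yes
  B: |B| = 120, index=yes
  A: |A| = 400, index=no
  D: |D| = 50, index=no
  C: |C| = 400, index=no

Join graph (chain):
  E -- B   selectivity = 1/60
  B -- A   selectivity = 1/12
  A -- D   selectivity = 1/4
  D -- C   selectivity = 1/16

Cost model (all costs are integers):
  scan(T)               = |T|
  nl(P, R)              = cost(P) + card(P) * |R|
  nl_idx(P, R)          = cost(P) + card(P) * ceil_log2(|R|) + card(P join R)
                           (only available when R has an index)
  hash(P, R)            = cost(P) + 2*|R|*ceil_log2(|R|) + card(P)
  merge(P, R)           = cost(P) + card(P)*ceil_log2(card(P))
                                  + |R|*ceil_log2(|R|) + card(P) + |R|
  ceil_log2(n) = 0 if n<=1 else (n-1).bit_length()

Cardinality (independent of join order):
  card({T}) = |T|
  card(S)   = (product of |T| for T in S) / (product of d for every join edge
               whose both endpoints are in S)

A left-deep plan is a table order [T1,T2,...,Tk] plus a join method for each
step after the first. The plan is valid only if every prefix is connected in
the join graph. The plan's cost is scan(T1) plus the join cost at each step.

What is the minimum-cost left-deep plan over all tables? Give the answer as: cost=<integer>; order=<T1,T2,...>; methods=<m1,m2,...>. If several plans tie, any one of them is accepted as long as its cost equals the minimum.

Selinger DP (subsets sized 1..n):
  {E}: scan cost=60, card=60
  {B}: scan cost=120, card=120
  {A}: scan cost=400, card=400
  {D}: scan cost=50, card=50
  {C}: scan cost=400, card=400
  {BE}: card=120; try (B,nl_idx)→600, (E,hash)→960, (E,nl_idx)→960, (B,merge)→1440, (E,merge)→1500, (B,hash)→1800 …(+2); best=600 via (B,nl_idx)
  {AB}: card=4000; try (B,hash)→2480, (A,merge)→5080, (B,merge)→5360, (B,nl_idx)→7200, (A,hash)→7440, (A,nl)→48120 …(+1); best=2480 via (B,hash)
  {AD}: card=5000; try (D,hash)→1400, (A,merge)→4400, (D,merge)→4750, (A,hash)→7300, (A,nl)→20050, (D,nl)→20400; best=1400 via (D,hash)
  {CD}: card=1250; try (D,hash)→1400, (C,merge)→4400, (D,merge)→4750, (C,hash)→7300, (C,nl)→20050, (D,nl)→20400; best=1400 via (D,hash)
  {ABE}: card=4000; try (A,merge)→5560, (E,hash)→7200, (A,hash)→7920, (E,nl_idx)→30480, (A,nl)→48600, (E,merge)→54900 …(+1); best=5560 via (A,merge)
  {ABD}: card=50000; try (D,hash)→7080, (B,hash)→8080, (D,merge)→54830, (B,merge)→72360, (B,nl_idx)→86400, (D,nl)→202480 …(+1); best=7080 via (D,hash)
  {ACD}: card=125000; try (A,hash)→9850, (C,hash)→13600, (A,merge)→20400, (C,merge)→75400, (A,nl)→501400, (C,nl)→2001400; best=9850 via (A,hash)
  {ABDE}: card=50000; try (D,hash)→10160, (E,hash)→57800, (D,merge)→57910, (D,nl)→205560, (E,nl_idx)→357080, (E,merge)→857500 …(+1); best=10160 via (D,hash)
  {ABCD}: card=1250000; try (C,hash)→64280, (B,hash)→136530, (C,merge)→861080, (B,nl_idx)→2134850, (B,merge)→2260810, (B,nl)→15009850 …(+1); best=64280 via (C,hash)
  {ABCDE}: card=1250000; try (C,hash)→67360, (C,merge)→864160, (E,hash)→1315000, (E,nl_idx)→8814280, (C,nl)→20010160, (E,merge)→27564700 …(+1); best=67360 via (C,hash)

cost=67360; order=E,B,A,D,C; methods=nl_idx,merge,hash,hash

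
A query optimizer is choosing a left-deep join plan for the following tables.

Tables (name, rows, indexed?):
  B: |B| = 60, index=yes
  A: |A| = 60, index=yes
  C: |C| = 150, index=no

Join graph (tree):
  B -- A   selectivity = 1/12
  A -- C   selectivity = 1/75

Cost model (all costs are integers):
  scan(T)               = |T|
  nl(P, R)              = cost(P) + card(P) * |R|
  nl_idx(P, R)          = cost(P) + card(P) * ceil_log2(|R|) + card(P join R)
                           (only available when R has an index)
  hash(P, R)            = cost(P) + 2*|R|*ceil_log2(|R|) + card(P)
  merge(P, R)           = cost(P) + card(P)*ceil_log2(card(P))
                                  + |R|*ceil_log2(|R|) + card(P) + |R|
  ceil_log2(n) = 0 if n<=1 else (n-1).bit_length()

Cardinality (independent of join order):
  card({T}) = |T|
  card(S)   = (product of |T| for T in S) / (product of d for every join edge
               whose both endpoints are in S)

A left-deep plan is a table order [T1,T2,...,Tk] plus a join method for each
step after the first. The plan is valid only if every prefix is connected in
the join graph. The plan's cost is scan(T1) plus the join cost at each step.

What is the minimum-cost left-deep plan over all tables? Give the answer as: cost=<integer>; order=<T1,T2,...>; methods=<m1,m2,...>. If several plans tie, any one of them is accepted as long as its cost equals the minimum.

Selinger DP (subsets sized 1..n):
  {B}: scan cost=60, card=60
  {A}: scan cost=60, card=60
  {C}: scan cost=150, card=150
  {AB}: card=300; try (B,nl_idx)→720, (A,nl_idx)→720, (B,hash)→840, (A,hash)→840, (B,merge)→900, (A,merge)→900 …(+2); best=720 via (B,nl_idx)
  {AC}: card=120; try (A,hash)→1020, (A,nl_idx)→1170, (C,merge)→1830, (A,merge)→1920, (C,hash)→2520, (C,nl)→9060 …(+1); best=1020 via (A,hash)
  {ABC}: card=600; try (B,hash)→1860, (B,nl_idx)→2340, (B,merge)→2400, (C,hash)→3420, (C,merge)→5070, (B,nl)→8220 …(+1); best=1860 via (B,hash)

cost=1860; order=C,A,B; methods=hash,hash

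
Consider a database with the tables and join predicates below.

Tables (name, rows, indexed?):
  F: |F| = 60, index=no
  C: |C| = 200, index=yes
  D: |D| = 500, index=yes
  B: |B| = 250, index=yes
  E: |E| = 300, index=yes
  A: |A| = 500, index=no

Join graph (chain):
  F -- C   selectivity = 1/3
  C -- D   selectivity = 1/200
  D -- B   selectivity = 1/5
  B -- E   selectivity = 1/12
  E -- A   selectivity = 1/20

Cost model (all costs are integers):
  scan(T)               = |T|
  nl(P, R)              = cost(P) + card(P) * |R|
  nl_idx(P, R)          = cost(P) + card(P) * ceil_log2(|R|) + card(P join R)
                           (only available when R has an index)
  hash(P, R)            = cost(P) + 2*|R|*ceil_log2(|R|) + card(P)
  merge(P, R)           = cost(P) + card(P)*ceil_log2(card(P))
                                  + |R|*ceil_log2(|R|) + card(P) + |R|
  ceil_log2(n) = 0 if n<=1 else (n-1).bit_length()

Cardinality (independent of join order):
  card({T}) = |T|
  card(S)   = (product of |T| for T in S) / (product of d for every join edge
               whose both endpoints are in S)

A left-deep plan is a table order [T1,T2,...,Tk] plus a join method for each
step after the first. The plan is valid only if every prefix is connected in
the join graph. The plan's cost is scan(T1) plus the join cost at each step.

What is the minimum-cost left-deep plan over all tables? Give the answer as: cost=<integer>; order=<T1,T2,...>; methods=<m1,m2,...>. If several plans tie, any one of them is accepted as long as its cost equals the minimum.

Selinger DP (subsets sized 1..n):
  {F}: scan cost=60, card=60
  {C}: scan cost=200, card=200
  {D}: scan cost=500, card=500
  {B}: scan cost=250, card=250
  {E}: scan cost=300, card=300
  {A}: scan cost=500, card=500
  {CF}: card=4000; try (F,hash)→1120, (C,merge)→2280, (F,merge)→2420, (C,hash)→3320, (C,nl_idx)→4540, (C,nl)→12060 …(+1); best=1120 via (F,hash)
  {CD}: card=500; try (D,nl_idx)→2500, (C,hash)→4200, (C,nl_idx)→5000, (D,merge)→7000, (C,merge)→7300, (D,hash)→9400 …(+2); best=2500 via (D,nl_idx)
  {BD}: card=25000; try (B,hash)→5000, (D,merge)→7500, (B,merge)→7750, (D,hash)→9500, (D,nl_idx)→27500, (B,nl_idx)→29500 …(+2); best=5000 via (B,hash)
  {BE}: card=6250; try (B,hash)→4600, (E,merge)→5500, (B,merge)→5550, (E,hash)→5900, (E,nl_idx)→8750, (B,nl_idx)→8950 …(+2); best=4600 via (B,hash)
  {AE}: card=7500; try (E,hash)→6400, (A,merge)→8300, (E,merge)→8500, (A,hash)→9600, (E,nl_idx)→12500, (A,nl)→150300 …(+1); best=6400 via (E,hash)
  {CDF}: card=10000; try (F,hash)→3720, (F,merge)→7920, (D,hash)→14120, (F,nl)→32500, (D,nl_idx)→47120, (D,merge)→58120 …(+1); best=3720 via (F,hash)
  {BCD}: card=25000; try (B,hash)→7000, (B,merge)→9750, (B,nl_idx)→31500, (C,hash)→33200, (B,nl)→127500, (C,nl_idx)→230000 …(+2); best=7000 via (B,hash)
  {BDE}: card=625000; try (D,hash)→19850, (E,hash)→35400, (D,merge)→97100, (E,merge)→408000, (D,nl_idx)→685850, (E,nl_idx)→855000 …(+2); best=19850 via (D,hash)
  {ABE}: card=156250; try (B,hash)→17900, (A,hash)→19850, (A,merge)→97100, (B,merge)→113650, (B,nl_idx)→222650, (B,nl)→1881400 …(+1); best=17900 via (B,hash)
  {BCDF}: card=500000; try (B,hash)→17720, (F,hash)→32720, (B,merge)→155970, (F,merge)→407420, (B,nl_idx)→583720, (F,nl)→1507000 …(+1); best=17720 via (B,hash)
  {BCDE}: card=625000; try (E,hash)→37400, (E,merge)→410000, (C,hash)→648050, (E,nl_idx)→857000, (C,nl_idx)→5644850, (E,nl)→7507000 …(+2); best=37400 via (E,hash)
  {ABDE}: card=15625000; try (D,hash)→183150, (A,hash)→653850, (D,merge)→2991650, (A,merge)→13149850, (D,nl_idx)→17049150, (D,nl)→78142900 …(+1); best=183150 via (D,hash)
  {BCDEF}: card=12500000; try (E,hash)→523120, (F,hash)→663120, (E,merge)→10020720, (F,merge)→13162820, (E,nl_idx)→17017720, (F,nl)→37537400 …(+1); best=523120 via (E,hash)
  {ABCDE}: card=15625000; try (A,hash)→671400, (A,merge)→13167400, (C,hash)→15811350, (C,nl_idx)→140808150, (A,nl)→312537400, (C,merge)→390809950 …(+1); best=671400 via (A,hash)
  {ABCDEF}: card=312500000; try (A,hash)→13032120, (F,hash)→16297120, (A,merge)→313028120, (F,merge)→391296820, (F,nl)→938171400, (A,nl)→6250523120; best=13032120 via (A,hash)

cost=13032120; order=C,D,F,B,E,A; methods=nl_idx,hash,hash,hash,hash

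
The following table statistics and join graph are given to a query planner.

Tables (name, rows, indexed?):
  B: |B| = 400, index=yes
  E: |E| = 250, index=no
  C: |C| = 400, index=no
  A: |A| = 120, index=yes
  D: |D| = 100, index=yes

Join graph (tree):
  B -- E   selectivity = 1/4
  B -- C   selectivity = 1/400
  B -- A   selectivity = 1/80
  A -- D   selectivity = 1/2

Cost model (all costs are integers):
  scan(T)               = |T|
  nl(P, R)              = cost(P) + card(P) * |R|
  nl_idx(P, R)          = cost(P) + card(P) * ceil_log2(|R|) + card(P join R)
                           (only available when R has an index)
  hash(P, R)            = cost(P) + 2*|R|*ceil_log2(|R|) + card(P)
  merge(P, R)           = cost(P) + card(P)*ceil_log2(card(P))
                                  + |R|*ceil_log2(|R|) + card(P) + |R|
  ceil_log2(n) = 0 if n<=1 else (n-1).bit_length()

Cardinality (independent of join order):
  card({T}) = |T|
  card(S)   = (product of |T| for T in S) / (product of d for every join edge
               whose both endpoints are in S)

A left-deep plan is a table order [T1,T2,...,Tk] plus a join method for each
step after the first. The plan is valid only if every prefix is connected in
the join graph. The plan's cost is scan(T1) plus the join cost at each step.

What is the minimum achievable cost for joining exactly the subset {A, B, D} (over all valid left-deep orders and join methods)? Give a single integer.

Selinger DP over subsets of {A,B,D}:
  {B}: scan cost=400, card=400
  {A}: scan cost=120, card=120
  {D}: scan cost=100, card=100
  {AB}: card=600; try (B,nl_idx)→1800, (A,hash)→2480, (A,nl_idx)→3800, (B,merge)→5080, (A,merge)→5360, (B,hash)→7440 …(+2); best=1800 via (B,nl_idx)
  {AD}: card=6000; try (D,hash)→1640, (A,merge)→1860, (D,merge)→1880, (A,hash)→1880, (A,nl_idx)→6800, (D,nl_idx)→6960 …(+2); best=1640 via (D,hash)
  {ABD}: card=30000; try (D,hash)→3800, (D,merge)→9200, (B,hash)→14840, (D,nl_idx)→36000, (D,nl)→61800, (B,nl_idx)→85640 …(+2); best=3800 via (D,hash)

3800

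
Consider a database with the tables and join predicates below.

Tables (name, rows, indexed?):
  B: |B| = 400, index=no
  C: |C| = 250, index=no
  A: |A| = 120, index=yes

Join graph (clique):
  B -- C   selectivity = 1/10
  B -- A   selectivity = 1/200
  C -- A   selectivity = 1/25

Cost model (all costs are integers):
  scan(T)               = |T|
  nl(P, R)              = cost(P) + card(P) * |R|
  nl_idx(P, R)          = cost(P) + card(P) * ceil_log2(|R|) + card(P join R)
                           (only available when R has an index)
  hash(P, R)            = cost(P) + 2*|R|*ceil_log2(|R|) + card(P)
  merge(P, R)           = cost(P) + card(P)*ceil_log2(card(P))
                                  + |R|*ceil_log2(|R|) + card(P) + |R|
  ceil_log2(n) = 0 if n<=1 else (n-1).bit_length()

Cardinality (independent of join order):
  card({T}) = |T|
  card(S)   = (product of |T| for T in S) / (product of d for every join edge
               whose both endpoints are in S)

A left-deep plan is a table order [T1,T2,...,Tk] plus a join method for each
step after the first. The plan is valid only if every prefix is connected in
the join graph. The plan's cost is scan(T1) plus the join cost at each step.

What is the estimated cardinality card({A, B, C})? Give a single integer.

240

Tables in S: A(120), B(400), C(250)
Edges inside S: B-C(d=10), B-A(d=200), C-A(d=25)
numerator = 120 * 400 * 250 = 12000000
denominator = 10 * 200 * 25 = 50000
card(S) = 12000000 / 50000 = 240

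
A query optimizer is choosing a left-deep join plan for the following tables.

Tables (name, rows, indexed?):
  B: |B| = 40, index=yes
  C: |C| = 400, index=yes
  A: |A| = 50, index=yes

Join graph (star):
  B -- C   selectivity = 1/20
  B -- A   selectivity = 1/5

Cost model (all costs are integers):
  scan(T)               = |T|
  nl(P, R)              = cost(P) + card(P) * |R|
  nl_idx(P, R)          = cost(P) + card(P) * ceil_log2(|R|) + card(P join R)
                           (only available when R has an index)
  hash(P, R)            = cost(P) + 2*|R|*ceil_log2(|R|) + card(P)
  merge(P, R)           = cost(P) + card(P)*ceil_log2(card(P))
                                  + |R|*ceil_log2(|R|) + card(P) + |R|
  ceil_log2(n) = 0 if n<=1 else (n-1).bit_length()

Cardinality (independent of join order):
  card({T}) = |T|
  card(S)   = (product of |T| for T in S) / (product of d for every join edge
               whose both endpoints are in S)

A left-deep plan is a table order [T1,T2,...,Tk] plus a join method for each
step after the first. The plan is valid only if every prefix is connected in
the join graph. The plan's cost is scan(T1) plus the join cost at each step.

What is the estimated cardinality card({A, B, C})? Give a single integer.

8000

Tables in S: A(50), B(40), C(400)
Edges inside S: B-C(d=20), B-A(d=5)
numerator = 50 * 40 * 400 = 800000
denominator = 20 * 5 = 100
card(S) = 800000 / 100 = 8000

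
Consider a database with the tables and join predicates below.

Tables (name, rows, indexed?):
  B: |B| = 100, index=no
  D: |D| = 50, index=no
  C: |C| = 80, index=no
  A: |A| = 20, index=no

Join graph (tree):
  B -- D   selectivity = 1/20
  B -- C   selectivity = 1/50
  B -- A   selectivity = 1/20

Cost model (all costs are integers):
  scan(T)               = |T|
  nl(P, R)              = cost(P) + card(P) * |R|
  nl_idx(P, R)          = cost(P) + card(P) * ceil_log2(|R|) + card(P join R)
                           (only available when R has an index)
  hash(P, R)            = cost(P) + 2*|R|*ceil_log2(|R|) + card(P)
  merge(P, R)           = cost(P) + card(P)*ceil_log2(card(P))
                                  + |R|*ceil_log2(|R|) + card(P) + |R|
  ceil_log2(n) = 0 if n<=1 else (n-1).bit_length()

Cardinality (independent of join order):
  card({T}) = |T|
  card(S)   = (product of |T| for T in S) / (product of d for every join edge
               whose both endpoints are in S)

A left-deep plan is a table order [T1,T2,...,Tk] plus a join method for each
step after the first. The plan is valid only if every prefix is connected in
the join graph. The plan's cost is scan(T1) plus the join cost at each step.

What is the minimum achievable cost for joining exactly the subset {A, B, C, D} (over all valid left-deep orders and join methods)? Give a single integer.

2380

Selinger DP over subsets of {A,B,C,D}:
  {B}: scan cost=100, card=100
  {D}: scan cost=50, card=50
  {C}: scan cost=80, card=80
  {A}: scan cost=20, card=20
  {BD}: card=250; try (D,hash)→800, (B,merge)→1200, (D,merge)→1250, (B,hash)→1500, (B,nl)→5050, (D,nl)→5100; best=800 via (D,hash)
  {BC}: card=160; try (C,hash)→1320, (B,merge)→1520, (C,merge)→1540, (B,hash)→1560, (B,nl)→8080, (C,nl)→8100; best=1320 via (C,hash)
  {AB}: card=100; try (A,hash)→400, (B,merge)→940, (A,merge)→1020, (B,hash)→1440, (B,nl)→2020, (A,nl)→2100; best=400 via (A,hash)
  {BCD}: card=400; try (D,hash)→2080, (C,hash)→2170, (D,merge)→3110, (C,merge)→3690, (D,nl)→9320, (C,nl)→20800; best=2080 via (D,hash)
  {ABD}: card=250; try (D,hash)→1100, (A,hash)→1250, (D,merge)→1550, (A,merge)→3170, (D,nl)→5400, (A,nl)→5800; best=1100 via (D,hash)
  {ABC}: card=160; try (C,hash)→1620, (A,hash)→1680, (C,merge)→1840, (A,merge)→2880, (A,nl)→4520, (C,nl)→8400; best=1620 via (C,hash)
  {ABCD}: card=400; try (D,hash)→2380, (C,hash)→2470, (A,hash)→2680, (D,merge)→3410, (C,merge)→3990, (A,merge)→6200 …(+3); best=2380 via (D,hash)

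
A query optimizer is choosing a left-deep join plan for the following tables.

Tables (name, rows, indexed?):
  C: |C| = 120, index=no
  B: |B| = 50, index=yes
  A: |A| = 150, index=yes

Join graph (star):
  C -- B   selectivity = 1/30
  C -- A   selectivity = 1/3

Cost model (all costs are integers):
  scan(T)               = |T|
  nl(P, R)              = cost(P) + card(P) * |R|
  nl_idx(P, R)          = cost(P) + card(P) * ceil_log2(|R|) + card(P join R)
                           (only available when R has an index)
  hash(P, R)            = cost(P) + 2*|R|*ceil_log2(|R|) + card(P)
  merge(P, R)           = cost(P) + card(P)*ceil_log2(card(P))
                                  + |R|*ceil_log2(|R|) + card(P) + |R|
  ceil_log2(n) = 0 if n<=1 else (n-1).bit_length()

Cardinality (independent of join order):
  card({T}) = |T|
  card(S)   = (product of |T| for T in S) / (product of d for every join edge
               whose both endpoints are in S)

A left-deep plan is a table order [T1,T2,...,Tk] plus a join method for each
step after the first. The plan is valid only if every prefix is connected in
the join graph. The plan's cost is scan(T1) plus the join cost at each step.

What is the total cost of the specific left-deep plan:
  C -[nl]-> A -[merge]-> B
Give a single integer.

102470

step 1: scan C: cost=120, card=120
step 2: join A via nl
    card(P join A) = 120*150/(3) = 6000
    cost = 120 + 120*150 = 18120
step 3: join B via merge
    card(P join B) = 6000*50/(30) = 10000
    cost = 18120 + 6000*13 + 50*6 + 6000 + 50 = 102470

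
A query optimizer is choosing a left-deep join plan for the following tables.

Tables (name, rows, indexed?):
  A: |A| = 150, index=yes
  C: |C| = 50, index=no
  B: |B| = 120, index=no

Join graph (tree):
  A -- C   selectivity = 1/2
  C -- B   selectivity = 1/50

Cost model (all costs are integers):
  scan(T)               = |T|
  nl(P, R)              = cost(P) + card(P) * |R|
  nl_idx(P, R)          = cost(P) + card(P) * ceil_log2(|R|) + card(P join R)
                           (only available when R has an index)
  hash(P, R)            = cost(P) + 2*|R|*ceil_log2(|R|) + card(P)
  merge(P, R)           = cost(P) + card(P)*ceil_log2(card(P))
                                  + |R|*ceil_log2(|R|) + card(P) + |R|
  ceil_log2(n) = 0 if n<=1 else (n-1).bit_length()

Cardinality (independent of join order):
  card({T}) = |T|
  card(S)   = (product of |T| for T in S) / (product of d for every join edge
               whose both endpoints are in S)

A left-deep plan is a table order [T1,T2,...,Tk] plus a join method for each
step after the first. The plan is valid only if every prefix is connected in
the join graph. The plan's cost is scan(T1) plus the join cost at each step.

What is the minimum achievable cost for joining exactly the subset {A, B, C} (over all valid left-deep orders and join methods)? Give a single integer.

Selinger DP over subsets of {A,B,C}:
  {A}: scan cost=150, card=150
  {C}: scan cost=50, card=50
  {B}: scan cost=120, card=120
  {AC}: card=3750; try (C,hash)→900, (A,merge)→1750, (C,merge)→1850, (A,hash)→2500, (A,nl_idx)→4200, (A,nl)→7550 …(+1); best=900 via (C,hash)
  {BC}: card=120; try (C,hash)→840, (B,merge)→1360, (C,merge)→1430, (B,hash)→1780, (B,nl)→6050, (C,nl)→6120; best=840 via (C,hash)
  {ABC}: card=9000; try (A,merge)→3150, (A,hash)→3360, (B,hash)→6330, (A,nl_idx)→10800, (A,nl)→18840, (B,merge)→50610 …(+1); best=3150 via (A,merge)

3150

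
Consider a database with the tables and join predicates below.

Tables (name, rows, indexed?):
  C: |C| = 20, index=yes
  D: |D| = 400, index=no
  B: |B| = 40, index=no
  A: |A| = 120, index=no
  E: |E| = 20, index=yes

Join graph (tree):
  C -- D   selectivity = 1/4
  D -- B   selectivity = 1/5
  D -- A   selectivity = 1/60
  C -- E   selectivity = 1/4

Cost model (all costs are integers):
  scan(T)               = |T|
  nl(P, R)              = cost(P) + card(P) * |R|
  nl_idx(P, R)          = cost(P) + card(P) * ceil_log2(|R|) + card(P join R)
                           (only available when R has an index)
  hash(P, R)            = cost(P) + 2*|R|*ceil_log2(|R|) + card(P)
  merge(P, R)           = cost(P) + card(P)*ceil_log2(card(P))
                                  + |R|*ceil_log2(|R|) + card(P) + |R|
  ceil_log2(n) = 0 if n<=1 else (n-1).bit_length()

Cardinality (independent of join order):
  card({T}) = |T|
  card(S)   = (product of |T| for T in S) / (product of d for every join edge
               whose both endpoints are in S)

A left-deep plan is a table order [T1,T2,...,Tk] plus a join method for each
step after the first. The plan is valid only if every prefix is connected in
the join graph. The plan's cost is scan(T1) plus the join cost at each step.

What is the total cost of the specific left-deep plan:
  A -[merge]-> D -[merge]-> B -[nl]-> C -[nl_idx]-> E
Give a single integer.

step 1: scan A: cost=120, card=120
step 2: join D via merge
    card(P join D) = 120*400/(60) = 800
    cost = 120 + 120*7 + 400*9 + 120 + 400 = 5080
step 3: join B via merge
    card(P join B) = 800*40/(5) = 6400
    cost = 5080 + 800*10 + 40*6 + 800 + 40 = 14160
step 4: join C via nl
    card(P join C) = 6400*20/(4) = 32000
    cost = 14160 + 6400*20 = 142160
step 5: join E via nl_idx
    card(P join E) = 32000*20/(4) = 160000
    cost = 142160 + 32000*5 + 160000 = 462160

462160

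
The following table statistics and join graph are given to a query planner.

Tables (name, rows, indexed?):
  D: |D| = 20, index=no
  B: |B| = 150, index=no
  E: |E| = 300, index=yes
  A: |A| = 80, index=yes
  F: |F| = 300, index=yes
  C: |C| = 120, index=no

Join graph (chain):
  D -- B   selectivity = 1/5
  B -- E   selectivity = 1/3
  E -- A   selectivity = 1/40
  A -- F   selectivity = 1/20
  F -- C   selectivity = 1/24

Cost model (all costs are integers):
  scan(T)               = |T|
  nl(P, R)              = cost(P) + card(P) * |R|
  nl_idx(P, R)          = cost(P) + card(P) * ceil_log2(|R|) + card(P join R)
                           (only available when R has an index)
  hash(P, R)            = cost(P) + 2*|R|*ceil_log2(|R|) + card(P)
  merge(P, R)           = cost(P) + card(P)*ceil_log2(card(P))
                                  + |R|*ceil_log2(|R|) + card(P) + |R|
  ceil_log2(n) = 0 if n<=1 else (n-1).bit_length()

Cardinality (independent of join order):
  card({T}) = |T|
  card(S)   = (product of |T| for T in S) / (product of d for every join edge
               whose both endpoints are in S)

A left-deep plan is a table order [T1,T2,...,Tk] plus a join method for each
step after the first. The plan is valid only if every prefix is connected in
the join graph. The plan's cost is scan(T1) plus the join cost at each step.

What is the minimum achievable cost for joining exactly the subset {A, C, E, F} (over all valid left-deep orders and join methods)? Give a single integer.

Selinger DP over subsets of {A,C,E,F}:
  {E}: scan cost=300, card=300
  {A}: scan cost=80, card=80
  {F}: scan cost=300, card=300
  {C}: scan cost=120, card=120
  {AE}: card=600; try (E,nl_idx)→1400, (A,hash)→1720, (A,nl_idx)→3000, (E,merge)→3720, (A,merge)→3940, (E,hash)→5560 …(+2); best=1400 via (E,nl_idx)
  {AF}: card=1200; try (A,hash)→1720, (F,nl_idx)→2000, (A,nl_idx)→3600, (F,merge)→3720, (A,merge)→3940, (F,hash)→5560 …(+2); best=1720 via (A,hash)
  {CF}: card=1500; try (C,hash)→2280, (F,nl_idx)→2700, (F,merge)→4080, (C,merge)→4260, (F,hash)→5640, (F,nl)→36120 …(+1); best=2280 via (C,hash)
  {AEF}: card=9000; try (F,hash)→7400, (E,hash)→8320, (F,merge)→11000, (F,nl_idx)→15800, (E,merge)→19120, (E,nl_idx)→21520 …(+2); best=7400 via (F,hash)
  {ACF}: card=6000; try (C,hash)→4600, (A,hash)→4900, (C,merge)→17080, (A,nl_idx)→18780, (A,merge)→20920, (A,nl)→122280 …(+1); best=4600 via (C,hash)
  {ACEF}: card=45000; try (E,hash)→16000, (C,hash)→18080, (E,merge)→91600, (E,nl_idx)→103600, (C,merge)→143360, (C,nl)→1087400 …(+1); best=16000 via (E,hash)

16000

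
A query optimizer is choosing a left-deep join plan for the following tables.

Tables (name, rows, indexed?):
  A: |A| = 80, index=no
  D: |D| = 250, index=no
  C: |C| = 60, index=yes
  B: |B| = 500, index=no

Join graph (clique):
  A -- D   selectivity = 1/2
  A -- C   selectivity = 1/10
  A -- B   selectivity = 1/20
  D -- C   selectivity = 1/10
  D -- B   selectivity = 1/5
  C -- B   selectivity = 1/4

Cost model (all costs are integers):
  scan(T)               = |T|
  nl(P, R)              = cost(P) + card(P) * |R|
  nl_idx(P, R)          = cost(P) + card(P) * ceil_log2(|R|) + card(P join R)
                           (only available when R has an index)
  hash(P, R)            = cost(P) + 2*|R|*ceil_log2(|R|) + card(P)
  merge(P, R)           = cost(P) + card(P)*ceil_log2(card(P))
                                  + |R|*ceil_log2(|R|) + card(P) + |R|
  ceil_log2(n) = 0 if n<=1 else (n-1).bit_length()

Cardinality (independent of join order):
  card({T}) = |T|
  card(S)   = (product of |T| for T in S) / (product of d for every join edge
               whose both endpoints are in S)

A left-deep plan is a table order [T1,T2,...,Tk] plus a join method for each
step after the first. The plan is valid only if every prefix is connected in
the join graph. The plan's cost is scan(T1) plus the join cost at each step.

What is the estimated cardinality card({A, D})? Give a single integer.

Tables in S: A(80), D(250)
Edges inside S: A-D(d=2)
numerator = 80 * 250 = 20000
denominator = 2 = 2
card(S) = 20000 / 2 = 10000

10000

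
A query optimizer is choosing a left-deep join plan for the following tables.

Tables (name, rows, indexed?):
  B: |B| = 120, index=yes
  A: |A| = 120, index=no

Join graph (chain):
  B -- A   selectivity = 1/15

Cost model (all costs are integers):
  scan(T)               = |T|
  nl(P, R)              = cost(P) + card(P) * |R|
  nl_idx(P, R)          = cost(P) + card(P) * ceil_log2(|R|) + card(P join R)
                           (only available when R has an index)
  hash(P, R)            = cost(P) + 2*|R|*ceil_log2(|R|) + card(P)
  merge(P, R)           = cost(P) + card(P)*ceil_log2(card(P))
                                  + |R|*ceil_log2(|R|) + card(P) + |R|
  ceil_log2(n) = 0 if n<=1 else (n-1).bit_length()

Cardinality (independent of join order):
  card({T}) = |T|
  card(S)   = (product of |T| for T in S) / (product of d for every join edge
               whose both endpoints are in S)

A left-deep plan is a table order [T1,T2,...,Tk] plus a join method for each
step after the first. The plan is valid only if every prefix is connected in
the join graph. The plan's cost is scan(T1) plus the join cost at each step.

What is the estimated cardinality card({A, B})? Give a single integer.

960

Tables in S: A(120), B(120)
Edges inside S: B-A(d=15)
numerator = 120 * 120 = 14400
denominator = 15 = 15
card(S) = 14400 / 15 = 960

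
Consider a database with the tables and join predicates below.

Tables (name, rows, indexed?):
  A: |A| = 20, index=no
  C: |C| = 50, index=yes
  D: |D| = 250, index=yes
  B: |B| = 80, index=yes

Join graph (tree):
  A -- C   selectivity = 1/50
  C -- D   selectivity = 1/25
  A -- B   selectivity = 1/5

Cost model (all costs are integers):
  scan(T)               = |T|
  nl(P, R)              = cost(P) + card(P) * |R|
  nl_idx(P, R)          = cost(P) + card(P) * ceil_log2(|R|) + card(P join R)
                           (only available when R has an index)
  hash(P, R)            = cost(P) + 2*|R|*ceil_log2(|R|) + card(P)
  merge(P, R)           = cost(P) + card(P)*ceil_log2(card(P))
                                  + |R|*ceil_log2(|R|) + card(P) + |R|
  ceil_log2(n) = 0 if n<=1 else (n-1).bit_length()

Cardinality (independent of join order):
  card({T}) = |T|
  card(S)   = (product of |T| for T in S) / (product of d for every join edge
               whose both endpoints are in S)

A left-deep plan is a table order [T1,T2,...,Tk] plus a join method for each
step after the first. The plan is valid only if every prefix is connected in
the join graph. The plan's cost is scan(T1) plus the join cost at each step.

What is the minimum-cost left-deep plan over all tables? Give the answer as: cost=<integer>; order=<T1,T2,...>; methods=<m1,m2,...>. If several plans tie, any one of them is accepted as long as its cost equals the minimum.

cost=1840; order=A,C,D,B; methods=nl_idx,nl_idx,hash

Selinger DP (subsets sized 1..n):
  {A}: scan cost=20, card=20
  {C}: scan cost=50, card=50
  {D}: scan cost=250, card=250
  {B}: scan cost=80, card=80
  {AC}: card=20; try (C,nl_idx)→160, (A,hash)→300, (C,merge)→490, (A,merge)→520, (C,hash)→640, (C,nl)→1020 …(+1); best=160 via (C,nl_idx)
  {AB}: card=320; try (A,hash)→360, (B,nl_idx)→480, (B,merge)→780, (A,merge)→840, (B,hash)→1160, (B,nl)→1620 …(+1); best=360 via (A,hash)
  {CD}: card=500; try (D,nl_idx)→950, (C,hash)→1100, (C,nl_idx)→2250, (D,merge)→2650, (C,merge)→2850, (D,hash)→4100 …(+2); best=950 via (D,nl_idx)
  {ACD}: card=200; try (D,nl_idx)→520, (A,hash)→1650, (D,merge)→2530, (D,hash)→4180, (D,nl)→5160, (A,merge)→6070 …(+1); best=520 via (D,nl_idx)
  {ABC}: card=320; try (B,nl_idx)→620, (B,merge)→920, (C,hash)→1280, (B,hash)→1300, (B,nl)→1760, (C,nl_idx)→2600 …(+2); best=620 via (B,nl_idx)
  {ABCD}: card=3200; try (B,hash)→1840, (B,merge)→2960, (D,hash)→4940, (B,nl_idx)→5120, (D,merge)→6070, (D,nl_idx)→6380 …(+2); best=1840 via (B,hash)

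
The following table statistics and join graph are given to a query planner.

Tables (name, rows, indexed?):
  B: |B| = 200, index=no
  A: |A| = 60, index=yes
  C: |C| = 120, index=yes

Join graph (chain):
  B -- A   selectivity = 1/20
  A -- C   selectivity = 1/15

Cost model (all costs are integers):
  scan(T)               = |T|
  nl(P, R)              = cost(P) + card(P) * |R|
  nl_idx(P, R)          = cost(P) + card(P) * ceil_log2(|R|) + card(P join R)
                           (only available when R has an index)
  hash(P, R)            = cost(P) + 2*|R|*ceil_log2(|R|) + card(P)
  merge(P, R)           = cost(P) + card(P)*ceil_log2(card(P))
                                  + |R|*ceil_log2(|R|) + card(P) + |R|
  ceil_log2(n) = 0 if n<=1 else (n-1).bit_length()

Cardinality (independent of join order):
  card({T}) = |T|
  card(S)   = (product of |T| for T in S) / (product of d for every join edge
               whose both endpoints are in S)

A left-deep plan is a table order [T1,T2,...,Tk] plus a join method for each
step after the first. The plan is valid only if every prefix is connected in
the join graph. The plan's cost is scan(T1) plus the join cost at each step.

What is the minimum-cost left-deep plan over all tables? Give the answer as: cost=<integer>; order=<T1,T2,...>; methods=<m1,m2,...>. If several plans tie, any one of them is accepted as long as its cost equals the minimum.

cost=3400; order=B,A,C; methods=hash,hash

Selinger DP (subsets sized 1..n):
  {B}: scan cost=200, card=200
  {A}: scan cost=60, card=60
  {C}: scan cost=120, card=120
  {AB}: card=600; try (A,hash)→1120, (A,nl_idx)→2000, (B,merge)→2280, (A,merge)→2420, (B,hash)→3320, (B,nl)→12060 …(+1); best=1120 via (A,hash)
  {AC}: card=480; try (C,nl_idx)→960, (A,hash)→960, (A,nl_idx)→1320, (C,merge)→1440, (A,merge)→1500, (C,hash)→1800 …(+2); best=960 via (C,nl_idx)
  {ABC}: card=4800; try (C,hash)→3400, (B,hash)→4640, (B,merge)→7560, (C,merge)→8680, (C,nl_idx)→10120, (C,nl)→73120 …(+1); best=3400 via (C,hash)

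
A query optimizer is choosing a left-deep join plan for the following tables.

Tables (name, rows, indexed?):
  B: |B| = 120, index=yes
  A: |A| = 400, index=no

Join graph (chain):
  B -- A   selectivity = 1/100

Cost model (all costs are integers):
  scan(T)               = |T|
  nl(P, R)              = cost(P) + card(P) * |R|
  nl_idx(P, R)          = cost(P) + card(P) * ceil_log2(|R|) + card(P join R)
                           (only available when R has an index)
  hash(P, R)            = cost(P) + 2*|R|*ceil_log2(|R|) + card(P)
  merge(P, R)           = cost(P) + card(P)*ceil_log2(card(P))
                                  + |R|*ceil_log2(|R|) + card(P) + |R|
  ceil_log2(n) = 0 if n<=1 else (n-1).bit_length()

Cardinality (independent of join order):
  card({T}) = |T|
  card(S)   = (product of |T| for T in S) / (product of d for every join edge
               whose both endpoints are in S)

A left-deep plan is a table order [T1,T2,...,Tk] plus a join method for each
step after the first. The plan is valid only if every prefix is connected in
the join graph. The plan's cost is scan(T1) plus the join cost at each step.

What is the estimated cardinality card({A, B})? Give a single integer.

480

Tables in S: A(400), B(120)
Edges inside S: B-A(d=100)
numerator = 400 * 120 = 48000
denominator = 100 = 100
card(S) = 48000 / 100 = 480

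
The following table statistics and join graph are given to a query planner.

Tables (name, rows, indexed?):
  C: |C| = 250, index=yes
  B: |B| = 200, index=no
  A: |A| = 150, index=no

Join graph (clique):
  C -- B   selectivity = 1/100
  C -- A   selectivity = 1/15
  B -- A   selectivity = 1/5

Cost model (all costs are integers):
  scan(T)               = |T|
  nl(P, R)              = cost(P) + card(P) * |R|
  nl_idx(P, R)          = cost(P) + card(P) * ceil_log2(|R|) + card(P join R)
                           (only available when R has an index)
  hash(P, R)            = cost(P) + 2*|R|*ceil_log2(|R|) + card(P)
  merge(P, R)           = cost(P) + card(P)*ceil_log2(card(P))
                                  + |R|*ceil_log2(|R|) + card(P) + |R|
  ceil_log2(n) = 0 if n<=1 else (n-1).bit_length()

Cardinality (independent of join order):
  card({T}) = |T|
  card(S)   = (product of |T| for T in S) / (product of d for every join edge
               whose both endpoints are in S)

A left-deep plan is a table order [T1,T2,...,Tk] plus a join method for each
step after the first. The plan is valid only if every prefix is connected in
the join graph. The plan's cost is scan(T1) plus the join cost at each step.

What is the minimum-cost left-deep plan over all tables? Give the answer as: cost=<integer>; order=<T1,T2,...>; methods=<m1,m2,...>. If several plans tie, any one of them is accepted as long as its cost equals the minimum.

cost=5200; order=B,C,A; methods=nl_idx,hash

Selinger DP (subsets sized 1..n):
  {C}: scan cost=250, card=250
  {B}: scan cost=200, card=200
  {A}: scan cost=150, card=150
  {BC}: card=500; try (C,nl_idx)→2300, (B,hash)→3700, (C,merge)→4250, (B,merge)→4300, (C,hash)→4400, (C,nl)→50200 …(+1); best=2300 via (C,nl_idx)
  {AC}: card=2500; try (A,hash)→2900, (C,merge)→3750, (C,nl_idx)→3850, (A,merge)→3850, (C,hash)→4300, (C,nl)→37650 …(+1); best=2900 via (A,hash)
  {AB}: card=6000; try (A,hash)→2800, (B,merge)→3300, (A,merge)→3350, (B,hash)→3500, (B,nl)→30150, (A,nl)→30200; best=2800 via (A,hash)
  {ABC}: card=1000; try (A,hash)→5200, (B,hash)→8600, (A,merge)→8650, (C,hash)→12800, (B,merge)→37200, (C,nl_idx)→51800 …(+4); best=5200 via (A,hash)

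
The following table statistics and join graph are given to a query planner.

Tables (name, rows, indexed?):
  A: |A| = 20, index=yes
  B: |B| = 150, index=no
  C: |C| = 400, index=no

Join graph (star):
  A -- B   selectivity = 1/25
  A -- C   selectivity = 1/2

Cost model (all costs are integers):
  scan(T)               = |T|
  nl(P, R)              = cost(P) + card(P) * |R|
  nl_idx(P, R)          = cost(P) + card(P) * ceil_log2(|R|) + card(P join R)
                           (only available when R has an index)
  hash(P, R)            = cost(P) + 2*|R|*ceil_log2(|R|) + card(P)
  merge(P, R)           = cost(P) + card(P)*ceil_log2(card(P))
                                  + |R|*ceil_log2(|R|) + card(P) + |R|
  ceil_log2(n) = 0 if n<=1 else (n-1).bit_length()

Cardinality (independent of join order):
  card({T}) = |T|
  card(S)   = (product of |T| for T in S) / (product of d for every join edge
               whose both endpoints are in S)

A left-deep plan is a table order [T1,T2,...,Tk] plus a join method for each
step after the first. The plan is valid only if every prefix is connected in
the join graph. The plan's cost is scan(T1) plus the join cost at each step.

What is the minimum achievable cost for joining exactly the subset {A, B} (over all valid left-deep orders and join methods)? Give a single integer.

500

Selinger DP over subsets of {A,B}:
  {A}: scan cost=20, card=20
  {B}: scan cost=150, card=150
  {AB}: card=120; try (A,hash)→500, (A,nl_idx)→1020, (B,merge)→1490, (A,merge)→1620, (B,hash)→2440, (B,nl)→3020 …(+1); best=500 via (A,hash)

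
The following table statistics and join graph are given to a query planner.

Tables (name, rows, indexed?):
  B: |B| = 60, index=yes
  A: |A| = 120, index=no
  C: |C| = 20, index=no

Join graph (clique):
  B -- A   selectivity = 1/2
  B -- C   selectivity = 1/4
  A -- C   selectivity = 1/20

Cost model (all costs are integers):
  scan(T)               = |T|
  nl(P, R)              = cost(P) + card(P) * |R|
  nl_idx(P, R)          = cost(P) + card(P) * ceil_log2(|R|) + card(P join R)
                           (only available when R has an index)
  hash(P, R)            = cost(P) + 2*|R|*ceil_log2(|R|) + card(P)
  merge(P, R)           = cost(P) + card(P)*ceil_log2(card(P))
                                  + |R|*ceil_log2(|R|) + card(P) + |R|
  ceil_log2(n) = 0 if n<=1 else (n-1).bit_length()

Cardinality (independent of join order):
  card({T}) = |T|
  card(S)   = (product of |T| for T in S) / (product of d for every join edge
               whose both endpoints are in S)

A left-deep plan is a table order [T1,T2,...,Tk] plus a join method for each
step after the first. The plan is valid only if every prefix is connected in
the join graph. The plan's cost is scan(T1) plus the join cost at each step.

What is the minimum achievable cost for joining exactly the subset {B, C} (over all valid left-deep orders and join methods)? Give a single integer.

320

Selinger DP over subsets of {B,C}:
  {B}: scan cost=60, card=60
  {C}: scan cost=20, card=20
  {BC}: card=300; try (C,hash)→320, (B,nl_idx)→440, (B,merge)→560, (C,merge)→600, (B,hash)→760, (B,nl)→1220 …(+1); best=320 via (C,hash)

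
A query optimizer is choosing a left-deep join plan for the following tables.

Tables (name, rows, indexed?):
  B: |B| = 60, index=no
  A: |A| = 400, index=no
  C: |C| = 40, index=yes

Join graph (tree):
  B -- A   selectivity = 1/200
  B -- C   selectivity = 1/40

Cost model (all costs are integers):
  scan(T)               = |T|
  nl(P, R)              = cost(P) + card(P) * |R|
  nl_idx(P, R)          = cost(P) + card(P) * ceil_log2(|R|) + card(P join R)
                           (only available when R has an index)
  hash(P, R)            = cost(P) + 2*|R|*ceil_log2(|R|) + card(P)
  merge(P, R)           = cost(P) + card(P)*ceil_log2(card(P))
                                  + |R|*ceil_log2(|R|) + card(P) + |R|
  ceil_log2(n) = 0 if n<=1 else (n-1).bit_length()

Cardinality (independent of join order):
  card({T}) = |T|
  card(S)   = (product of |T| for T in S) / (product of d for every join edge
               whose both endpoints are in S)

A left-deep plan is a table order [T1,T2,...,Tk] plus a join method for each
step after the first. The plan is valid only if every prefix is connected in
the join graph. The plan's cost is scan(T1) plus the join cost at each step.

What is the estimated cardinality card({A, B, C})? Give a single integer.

Tables in S: A(400), B(60), C(40)
Edges inside S: B-A(d=200), B-C(d=40)
numerator = 400 * 60 * 40 = 960000
denominator = 200 * 40 = 8000
card(S) = 960000 / 8000 = 120

120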